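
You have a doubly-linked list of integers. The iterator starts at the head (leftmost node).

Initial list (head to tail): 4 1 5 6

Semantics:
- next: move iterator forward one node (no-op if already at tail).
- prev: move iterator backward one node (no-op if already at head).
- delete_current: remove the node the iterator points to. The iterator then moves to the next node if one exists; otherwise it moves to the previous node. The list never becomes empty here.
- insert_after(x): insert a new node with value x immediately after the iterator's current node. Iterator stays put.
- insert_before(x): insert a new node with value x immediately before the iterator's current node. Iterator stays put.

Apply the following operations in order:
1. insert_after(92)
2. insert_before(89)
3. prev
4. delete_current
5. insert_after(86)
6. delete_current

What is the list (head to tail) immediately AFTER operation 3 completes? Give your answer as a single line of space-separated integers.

Answer: 89 4 92 1 5 6

Derivation:
After 1 (insert_after(92)): list=[4, 92, 1, 5, 6] cursor@4
After 2 (insert_before(89)): list=[89, 4, 92, 1, 5, 6] cursor@4
After 3 (prev): list=[89, 4, 92, 1, 5, 6] cursor@89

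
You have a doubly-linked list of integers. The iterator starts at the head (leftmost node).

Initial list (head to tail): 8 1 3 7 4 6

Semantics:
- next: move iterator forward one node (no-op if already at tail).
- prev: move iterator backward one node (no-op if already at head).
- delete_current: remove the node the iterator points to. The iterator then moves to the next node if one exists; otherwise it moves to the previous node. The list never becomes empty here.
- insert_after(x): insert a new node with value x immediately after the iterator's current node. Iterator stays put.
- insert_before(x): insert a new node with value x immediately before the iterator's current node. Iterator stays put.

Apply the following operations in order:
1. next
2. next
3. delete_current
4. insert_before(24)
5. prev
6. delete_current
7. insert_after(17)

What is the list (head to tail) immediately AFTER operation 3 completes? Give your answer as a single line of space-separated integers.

After 1 (next): list=[8, 1, 3, 7, 4, 6] cursor@1
After 2 (next): list=[8, 1, 3, 7, 4, 6] cursor@3
After 3 (delete_current): list=[8, 1, 7, 4, 6] cursor@7

Answer: 8 1 7 4 6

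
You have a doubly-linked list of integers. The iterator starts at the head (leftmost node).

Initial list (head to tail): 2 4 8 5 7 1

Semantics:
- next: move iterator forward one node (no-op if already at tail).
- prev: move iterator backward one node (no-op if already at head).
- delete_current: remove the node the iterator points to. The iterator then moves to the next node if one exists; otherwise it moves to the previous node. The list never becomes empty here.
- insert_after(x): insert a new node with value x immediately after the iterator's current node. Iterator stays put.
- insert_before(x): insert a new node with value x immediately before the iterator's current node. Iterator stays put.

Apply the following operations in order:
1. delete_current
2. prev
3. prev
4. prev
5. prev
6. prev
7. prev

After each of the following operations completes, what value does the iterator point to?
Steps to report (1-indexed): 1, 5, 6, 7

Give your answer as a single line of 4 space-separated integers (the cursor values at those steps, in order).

After 1 (delete_current): list=[4, 8, 5, 7, 1] cursor@4
After 2 (prev): list=[4, 8, 5, 7, 1] cursor@4
After 3 (prev): list=[4, 8, 5, 7, 1] cursor@4
After 4 (prev): list=[4, 8, 5, 7, 1] cursor@4
After 5 (prev): list=[4, 8, 5, 7, 1] cursor@4
After 6 (prev): list=[4, 8, 5, 7, 1] cursor@4
After 7 (prev): list=[4, 8, 5, 7, 1] cursor@4

Answer: 4 4 4 4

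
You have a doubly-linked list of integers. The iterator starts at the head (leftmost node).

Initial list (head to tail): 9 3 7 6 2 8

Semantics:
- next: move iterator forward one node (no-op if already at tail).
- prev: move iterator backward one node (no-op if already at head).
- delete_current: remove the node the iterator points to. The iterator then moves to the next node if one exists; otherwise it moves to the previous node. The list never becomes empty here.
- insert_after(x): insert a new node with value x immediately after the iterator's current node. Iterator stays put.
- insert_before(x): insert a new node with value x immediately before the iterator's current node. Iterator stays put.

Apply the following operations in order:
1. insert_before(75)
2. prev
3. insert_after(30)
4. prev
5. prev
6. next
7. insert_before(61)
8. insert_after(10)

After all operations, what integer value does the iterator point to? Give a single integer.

After 1 (insert_before(75)): list=[75, 9, 3, 7, 6, 2, 8] cursor@9
After 2 (prev): list=[75, 9, 3, 7, 6, 2, 8] cursor@75
After 3 (insert_after(30)): list=[75, 30, 9, 3, 7, 6, 2, 8] cursor@75
After 4 (prev): list=[75, 30, 9, 3, 7, 6, 2, 8] cursor@75
After 5 (prev): list=[75, 30, 9, 3, 7, 6, 2, 8] cursor@75
After 6 (next): list=[75, 30, 9, 3, 7, 6, 2, 8] cursor@30
After 7 (insert_before(61)): list=[75, 61, 30, 9, 3, 7, 6, 2, 8] cursor@30
After 8 (insert_after(10)): list=[75, 61, 30, 10, 9, 3, 7, 6, 2, 8] cursor@30

Answer: 30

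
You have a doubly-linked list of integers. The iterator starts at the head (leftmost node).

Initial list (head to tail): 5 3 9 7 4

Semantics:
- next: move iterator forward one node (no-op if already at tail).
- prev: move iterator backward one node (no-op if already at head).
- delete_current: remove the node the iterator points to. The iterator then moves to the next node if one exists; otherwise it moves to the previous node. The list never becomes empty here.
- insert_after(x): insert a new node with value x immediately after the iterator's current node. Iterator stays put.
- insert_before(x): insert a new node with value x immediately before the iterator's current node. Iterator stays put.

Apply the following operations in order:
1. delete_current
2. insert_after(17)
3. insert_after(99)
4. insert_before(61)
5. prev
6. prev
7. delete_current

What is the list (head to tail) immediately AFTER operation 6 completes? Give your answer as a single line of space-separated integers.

Answer: 61 3 99 17 9 7 4

Derivation:
After 1 (delete_current): list=[3, 9, 7, 4] cursor@3
After 2 (insert_after(17)): list=[3, 17, 9, 7, 4] cursor@3
After 3 (insert_after(99)): list=[3, 99, 17, 9, 7, 4] cursor@3
After 4 (insert_before(61)): list=[61, 3, 99, 17, 9, 7, 4] cursor@3
After 5 (prev): list=[61, 3, 99, 17, 9, 7, 4] cursor@61
After 6 (prev): list=[61, 3, 99, 17, 9, 7, 4] cursor@61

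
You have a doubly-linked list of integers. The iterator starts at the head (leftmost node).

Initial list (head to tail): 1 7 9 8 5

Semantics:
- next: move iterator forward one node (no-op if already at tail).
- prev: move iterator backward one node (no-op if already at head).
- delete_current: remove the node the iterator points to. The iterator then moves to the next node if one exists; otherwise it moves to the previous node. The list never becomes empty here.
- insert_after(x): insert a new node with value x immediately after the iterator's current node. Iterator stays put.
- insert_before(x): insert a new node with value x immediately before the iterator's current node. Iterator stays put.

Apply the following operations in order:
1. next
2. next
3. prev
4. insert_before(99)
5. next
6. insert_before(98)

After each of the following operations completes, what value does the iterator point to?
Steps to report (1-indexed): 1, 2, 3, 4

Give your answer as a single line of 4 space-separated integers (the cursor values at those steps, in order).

After 1 (next): list=[1, 7, 9, 8, 5] cursor@7
After 2 (next): list=[1, 7, 9, 8, 5] cursor@9
After 3 (prev): list=[1, 7, 9, 8, 5] cursor@7
After 4 (insert_before(99)): list=[1, 99, 7, 9, 8, 5] cursor@7
After 5 (next): list=[1, 99, 7, 9, 8, 5] cursor@9
After 6 (insert_before(98)): list=[1, 99, 7, 98, 9, 8, 5] cursor@9

Answer: 7 9 7 7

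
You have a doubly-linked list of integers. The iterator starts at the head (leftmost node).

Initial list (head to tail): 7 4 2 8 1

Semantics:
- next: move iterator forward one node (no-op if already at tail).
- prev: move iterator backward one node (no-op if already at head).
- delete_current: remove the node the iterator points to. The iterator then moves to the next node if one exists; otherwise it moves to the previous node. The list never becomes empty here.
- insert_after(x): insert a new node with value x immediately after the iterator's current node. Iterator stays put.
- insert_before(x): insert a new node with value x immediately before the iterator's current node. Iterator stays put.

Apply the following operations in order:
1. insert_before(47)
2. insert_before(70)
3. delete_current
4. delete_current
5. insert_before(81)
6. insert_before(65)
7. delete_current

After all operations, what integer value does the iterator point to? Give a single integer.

Answer: 8

Derivation:
After 1 (insert_before(47)): list=[47, 7, 4, 2, 8, 1] cursor@7
After 2 (insert_before(70)): list=[47, 70, 7, 4, 2, 8, 1] cursor@7
After 3 (delete_current): list=[47, 70, 4, 2, 8, 1] cursor@4
After 4 (delete_current): list=[47, 70, 2, 8, 1] cursor@2
After 5 (insert_before(81)): list=[47, 70, 81, 2, 8, 1] cursor@2
After 6 (insert_before(65)): list=[47, 70, 81, 65, 2, 8, 1] cursor@2
After 7 (delete_current): list=[47, 70, 81, 65, 8, 1] cursor@8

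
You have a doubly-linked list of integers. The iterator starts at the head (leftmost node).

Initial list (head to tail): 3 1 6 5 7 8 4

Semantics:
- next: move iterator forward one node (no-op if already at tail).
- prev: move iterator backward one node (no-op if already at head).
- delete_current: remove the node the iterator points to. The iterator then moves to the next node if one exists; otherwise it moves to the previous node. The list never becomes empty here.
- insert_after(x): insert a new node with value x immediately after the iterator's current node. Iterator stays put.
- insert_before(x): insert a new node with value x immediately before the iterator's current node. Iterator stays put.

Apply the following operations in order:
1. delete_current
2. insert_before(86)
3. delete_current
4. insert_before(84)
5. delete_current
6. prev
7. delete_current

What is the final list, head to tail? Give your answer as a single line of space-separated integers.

After 1 (delete_current): list=[1, 6, 5, 7, 8, 4] cursor@1
After 2 (insert_before(86)): list=[86, 1, 6, 5, 7, 8, 4] cursor@1
After 3 (delete_current): list=[86, 6, 5, 7, 8, 4] cursor@6
After 4 (insert_before(84)): list=[86, 84, 6, 5, 7, 8, 4] cursor@6
After 5 (delete_current): list=[86, 84, 5, 7, 8, 4] cursor@5
After 6 (prev): list=[86, 84, 5, 7, 8, 4] cursor@84
After 7 (delete_current): list=[86, 5, 7, 8, 4] cursor@5

Answer: 86 5 7 8 4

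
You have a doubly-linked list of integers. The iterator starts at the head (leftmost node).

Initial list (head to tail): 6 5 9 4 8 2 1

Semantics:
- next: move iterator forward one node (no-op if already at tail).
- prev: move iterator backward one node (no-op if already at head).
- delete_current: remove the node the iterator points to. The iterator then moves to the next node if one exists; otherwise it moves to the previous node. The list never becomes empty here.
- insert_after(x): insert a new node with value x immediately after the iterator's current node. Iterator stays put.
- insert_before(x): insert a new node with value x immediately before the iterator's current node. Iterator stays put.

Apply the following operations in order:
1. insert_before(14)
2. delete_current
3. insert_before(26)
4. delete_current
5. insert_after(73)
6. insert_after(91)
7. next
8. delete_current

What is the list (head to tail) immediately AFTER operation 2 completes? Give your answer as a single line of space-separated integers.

After 1 (insert_before(14)): list=[14, 6, 5, 9, 4, 8, 2, 1] cursor@6
After 2 (delete_current): list=[14, 5, 9, 4, 8, 2, 1] cursor@5

Answer: 14 5 9 4 8 2 1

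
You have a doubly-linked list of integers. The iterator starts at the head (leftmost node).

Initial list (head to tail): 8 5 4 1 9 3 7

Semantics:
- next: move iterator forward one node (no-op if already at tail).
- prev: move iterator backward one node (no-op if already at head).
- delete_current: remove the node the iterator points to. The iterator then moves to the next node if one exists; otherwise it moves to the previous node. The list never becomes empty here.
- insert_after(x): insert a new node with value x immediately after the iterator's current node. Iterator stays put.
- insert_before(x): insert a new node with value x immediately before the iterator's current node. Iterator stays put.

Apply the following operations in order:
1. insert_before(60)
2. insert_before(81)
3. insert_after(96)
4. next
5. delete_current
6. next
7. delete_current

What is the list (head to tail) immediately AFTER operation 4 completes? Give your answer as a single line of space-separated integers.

Answer: 60 81 8 96 5 4 1 9 3 7

Derivation:
After 1 (insert_before(60)): list=[60, 8, 5, 4, 1, 9, 3, 7] cursor@8
After 2 (insert_before(81)): list=[60, 81, 8, 5, 4, 1, 9, 3, 7] cursor@8
After 3 (insert_after(96)): list=[60, 81, 8, 96, 5, 4, 1, 9, 3, 7] cursor@8
After 4 (next): list=[60, 81, 8, 96, 5, 4, 1, 9, 3, 7] cursor@96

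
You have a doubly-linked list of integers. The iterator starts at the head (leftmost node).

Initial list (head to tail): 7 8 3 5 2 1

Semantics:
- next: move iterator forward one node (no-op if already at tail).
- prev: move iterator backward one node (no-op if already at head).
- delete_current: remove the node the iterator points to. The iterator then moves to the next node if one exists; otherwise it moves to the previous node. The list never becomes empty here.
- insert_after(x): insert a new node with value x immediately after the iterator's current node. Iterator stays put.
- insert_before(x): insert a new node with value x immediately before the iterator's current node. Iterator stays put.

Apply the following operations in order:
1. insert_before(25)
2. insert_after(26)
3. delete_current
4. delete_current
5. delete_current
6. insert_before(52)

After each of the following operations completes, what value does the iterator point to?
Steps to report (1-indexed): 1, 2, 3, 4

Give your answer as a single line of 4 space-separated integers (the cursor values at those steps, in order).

After 1 (insert_before(25)): list=[25, 7, 8, 3, 5, 2, 1] cursor@7
After 2 (insert_after(26)): list=[25, 7, 26, 8, 3, 5, 2, 1] cursor@7
After 3 (delete_current): list=[25, 26, 8, 3, 5, 2, 1] cursor@26
After 4 (delete_current): list=[25, 8, 3, 5, 2, 1] cursor@8
After 5 (delete_current): list=[25, 3, 5, 2, 1] cursor@3
After 6 (insert_before(52)): list=[25, 52, 3, 5, 2, 1] cursor@3

Answer: 7 7 26 8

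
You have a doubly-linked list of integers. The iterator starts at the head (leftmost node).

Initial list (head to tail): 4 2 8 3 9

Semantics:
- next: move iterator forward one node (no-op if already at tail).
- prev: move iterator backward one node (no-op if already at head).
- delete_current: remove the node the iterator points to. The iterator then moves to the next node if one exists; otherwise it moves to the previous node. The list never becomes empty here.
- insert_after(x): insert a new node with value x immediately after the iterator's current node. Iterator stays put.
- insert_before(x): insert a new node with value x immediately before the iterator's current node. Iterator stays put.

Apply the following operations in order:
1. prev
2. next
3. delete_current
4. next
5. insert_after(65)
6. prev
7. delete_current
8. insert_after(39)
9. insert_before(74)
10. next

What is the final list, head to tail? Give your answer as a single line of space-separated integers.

Answer: 4 74 3 39 65 9

Derivation:
After 1 (prev): list=[4, 2, 8, 3, 9] cursor@4
After 2 (next): list=[4, 2, 8, 3, 9] cursor@2
After 3 (delete_current): list=[4, 8, 3, 9] cursor@8
After 4 (next): list=[4, 8, 3, 9] cursor@3
After 5 (insert_after(65)): list=[4, 8, 3, 65, 9] cursor@3
After 6 (prev): list=[4, 8, 3, 65, 9] cursor@8
After 7 (delete_current): list=[4, 3, 65, 9] cursor@3
After 8 (insert_after(39)): list=[4, 3, 39, 65, 9] cursor@3
After 9 (insert_before(74)): list=[4, 74, 3, 39, 65, 9] cursor@3
After 10 (next): list=[4, 74, 3, 39, 65, 9] cursor@39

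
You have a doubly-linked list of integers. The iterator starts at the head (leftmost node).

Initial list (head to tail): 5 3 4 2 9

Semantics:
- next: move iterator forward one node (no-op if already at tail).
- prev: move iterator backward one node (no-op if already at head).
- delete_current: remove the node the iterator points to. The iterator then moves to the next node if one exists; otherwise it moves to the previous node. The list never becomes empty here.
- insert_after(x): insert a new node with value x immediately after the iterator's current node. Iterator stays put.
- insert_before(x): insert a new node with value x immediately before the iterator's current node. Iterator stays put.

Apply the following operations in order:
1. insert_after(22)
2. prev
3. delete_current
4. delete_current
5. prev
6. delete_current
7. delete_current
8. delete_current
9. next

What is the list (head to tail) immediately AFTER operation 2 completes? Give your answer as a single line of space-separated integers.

After 1 (insert_after(22)): list=[5, 22, 3, 4, 2, 9] cursor@5
After 2 (prev): list=[5, 22, 3, 4, 2, 9] cursor@5

Answer: 5 22 3 4 2 9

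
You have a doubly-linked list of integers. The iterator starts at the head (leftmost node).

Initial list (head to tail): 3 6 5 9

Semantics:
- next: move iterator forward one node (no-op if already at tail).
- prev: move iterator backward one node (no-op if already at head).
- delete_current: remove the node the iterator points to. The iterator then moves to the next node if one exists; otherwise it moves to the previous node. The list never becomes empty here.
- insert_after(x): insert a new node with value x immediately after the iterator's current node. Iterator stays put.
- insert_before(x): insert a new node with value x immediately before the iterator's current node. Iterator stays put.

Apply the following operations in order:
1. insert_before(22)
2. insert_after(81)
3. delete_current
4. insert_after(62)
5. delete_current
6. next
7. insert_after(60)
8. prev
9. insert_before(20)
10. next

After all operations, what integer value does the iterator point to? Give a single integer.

Answer: 6

Derivation:
After 1 (insert_before(22)): list=[22, 3, 6, 5, 9] cursor@3
After 2 (insert_after(81)): list=[22, 3, 81, 6, 5, 9] cursor@3
After 3 (delete_current): list=[22, 81, 6, 5, 9] cursor@81
After 4 (insert_after(62)): list=[22, 81, 62, 6, 5, 9] cursor@81
After 5 (delete_current): list=[22, 62, 6, 5, 9] cursor@62
After 6 (next): list=[22, 62, 6, 5, 9] cursor@6
After 7 (insert_after(60)): list=[22, 62, 6, 60, 5, 9] cursor@6
After 8 (prev): list=[22, 62, 6, 60, 5, 9] cursor@62
After 9 (insert_before(20)): list=[22, 20, 62, 6, 60, 5, 9] cursor@62
After 10 (next): list=[22, 20, 62, 6, 60, 5, 9] cursor@6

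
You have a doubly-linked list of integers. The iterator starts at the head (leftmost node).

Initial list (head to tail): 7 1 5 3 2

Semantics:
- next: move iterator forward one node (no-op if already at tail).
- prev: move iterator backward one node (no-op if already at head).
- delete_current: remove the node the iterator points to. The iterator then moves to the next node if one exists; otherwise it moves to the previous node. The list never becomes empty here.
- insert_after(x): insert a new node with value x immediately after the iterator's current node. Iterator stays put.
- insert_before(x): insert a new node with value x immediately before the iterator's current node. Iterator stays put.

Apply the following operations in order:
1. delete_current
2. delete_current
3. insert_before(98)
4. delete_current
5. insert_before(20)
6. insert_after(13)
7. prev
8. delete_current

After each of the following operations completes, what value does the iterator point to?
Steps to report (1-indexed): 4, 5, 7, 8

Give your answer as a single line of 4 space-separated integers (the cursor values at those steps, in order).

After 1 (delete_current): list=[1, 5, 3, 2] cursor@1
After 2 (delete_current): list=[5, 3, 2] cursor@5
After 3 (insert_before(98)): list=[98, 5, 3, 2] cursor@5
After 4 (delete_current): list=[98, 3, 2] cursor@3
After 5 (insert_before(20)): list=[98, 20, 3, 2] cursor@3
After 6 (insert_after(13)): list=[98, 20, 3, 13, 2] cursor@3
After 7 (prev): list=[98, 20, 3, 13, 2] cursor@20
After 8 (delete_current): list=[98, 3, 13, 2] cursor@3

Answer: 3 3 20 3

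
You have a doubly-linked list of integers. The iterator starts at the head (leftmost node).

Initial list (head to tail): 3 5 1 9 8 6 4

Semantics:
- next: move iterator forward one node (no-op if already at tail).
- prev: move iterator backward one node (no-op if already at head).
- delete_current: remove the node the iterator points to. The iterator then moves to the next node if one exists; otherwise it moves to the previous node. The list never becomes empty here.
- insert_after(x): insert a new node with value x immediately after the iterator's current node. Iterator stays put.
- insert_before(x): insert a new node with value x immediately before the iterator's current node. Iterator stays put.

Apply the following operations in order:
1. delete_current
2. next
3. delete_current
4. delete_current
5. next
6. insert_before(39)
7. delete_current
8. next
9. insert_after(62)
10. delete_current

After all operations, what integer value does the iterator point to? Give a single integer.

Answer: 62

Derivation:
After 1 (delete_current): list=[5, 1, 9, 8, 6, 4] cursor@5
After 2 (next): list=[5, 1, 9, 8, 6, 4] cursor@1
After 3 (delete_current): list=[5, 9, 8, 6, 4] cursor@9
After 4 (delete_current): list=[5, 8, 6, 4] cursor@8
After 5 (next): list=[5, 8, 6, 4] cursor@6
After 6 (insert_before(39)): list=[5, 8, 39, 6, 4] cursor@6
After 7 (delete_current): list=[5, 8, 39, 4] cursor@4
After 8 (next): list=[5, 8, 39, 4] cursor@4
After 9 (insert_after(62)): list=[5, 8, 39, 4, 62] cursor@4
After 10 (delete_current): list=[5, 8, 39, 62] cursor@62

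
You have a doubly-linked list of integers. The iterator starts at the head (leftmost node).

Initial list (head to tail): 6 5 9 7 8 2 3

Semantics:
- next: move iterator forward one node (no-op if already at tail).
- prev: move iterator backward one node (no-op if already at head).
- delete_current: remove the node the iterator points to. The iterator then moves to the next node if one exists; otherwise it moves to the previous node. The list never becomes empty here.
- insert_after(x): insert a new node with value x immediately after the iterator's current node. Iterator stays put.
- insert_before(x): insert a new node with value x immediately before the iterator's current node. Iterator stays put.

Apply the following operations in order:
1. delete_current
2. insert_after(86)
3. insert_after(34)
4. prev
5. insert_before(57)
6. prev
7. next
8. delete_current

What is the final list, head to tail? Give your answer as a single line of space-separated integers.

Answer: 57 34 86 9 7 8 2 3

Derivation:
After 1 (delete_current): list=[5, 9, 7, 8, 2, 3] cursor@5
After 2 (insert_after(86)): list=[5, 86, 9, 7, 8, 2, 3] cursor@5
After 3 (insert_after(34)): list=[5, 34, 86, 9, 7, 8, 2, 3] cursor@5
After 4 (prev): list=[5, 34, 86, 9, 7, 8, 2, 3] cursor@5
After 5 (insert_before(57)): list=[57, 5, 34, 86, 9, 7, 8, 2, 3] cursor@5
After 6 (prev): list=[57, 5, 34, 86, 9, 7, 8, 2, 3] cursor@57
After 7 (next): list=[57, 5, 34, 86, 9, 7, 8, 2, 3] cursor@5
After 8 (delete_current): list=[57, 34, 86, 9, 7, 8, 2, 3] cursor@34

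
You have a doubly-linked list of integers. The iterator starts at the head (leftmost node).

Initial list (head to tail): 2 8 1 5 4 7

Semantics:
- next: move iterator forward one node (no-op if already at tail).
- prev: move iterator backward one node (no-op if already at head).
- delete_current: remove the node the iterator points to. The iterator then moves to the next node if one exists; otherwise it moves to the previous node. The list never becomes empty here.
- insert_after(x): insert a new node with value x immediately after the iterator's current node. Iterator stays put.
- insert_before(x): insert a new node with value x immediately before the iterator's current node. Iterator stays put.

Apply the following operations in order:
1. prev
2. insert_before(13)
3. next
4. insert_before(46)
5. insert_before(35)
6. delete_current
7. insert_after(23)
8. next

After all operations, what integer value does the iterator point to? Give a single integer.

After 1 (prev): list=[2, 8, 1, 5, 4, 7] cursor@2
After 2 (insert_before(13)): list=[13, 2, 8, 1, 5, 4, 7] cursor@2
After 3 (next): list=[13, 2, 8, 1, 5, 4, 7] cursor@8
After 4 (insert_before(46)): list=[13, 2, 46, 8, 1, 5, 4, 7] cursor@8
After 5 (insert_before(35)): list=[13, 2, 46, 35, 8, 1, 5, 4, 7] cursor@8
After 6 (delete_current): list=[13, 2, 46, 35, 1, 5, 4, 7] cursor@1
After 7 (insert_after(23)): list=[13, 2, 46, 35, 1, 23, 5, 4, 7] cursor@1
After 8 (next): list=[13, 2, 46, 35, 1, 23, 5, 4, 7] cursor@23

Answer: 23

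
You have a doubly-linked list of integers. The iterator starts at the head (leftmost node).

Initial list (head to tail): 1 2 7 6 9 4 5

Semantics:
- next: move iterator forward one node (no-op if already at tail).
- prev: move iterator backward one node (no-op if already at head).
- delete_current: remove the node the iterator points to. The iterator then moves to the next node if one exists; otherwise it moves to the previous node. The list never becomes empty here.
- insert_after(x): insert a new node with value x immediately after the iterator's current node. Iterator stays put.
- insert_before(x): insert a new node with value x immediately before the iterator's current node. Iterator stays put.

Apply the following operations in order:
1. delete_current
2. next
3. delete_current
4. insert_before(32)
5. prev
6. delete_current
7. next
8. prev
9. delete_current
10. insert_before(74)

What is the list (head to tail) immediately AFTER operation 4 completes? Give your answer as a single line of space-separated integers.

After 1 (delete_current): list=[2, 7, 6, 9, 4, 5] cursor@2
After 2 (next): list=[2, 7, 6, 9, 4, 5] cursor@7
After 3 (delete_current): list=[2, 6, 9, 4, 5] cursor@6
After 4 (insert_before(32)): list=[2, 32, 6, 9, 4, 5] cursor@6

Answer: 2 32 6 9 4 5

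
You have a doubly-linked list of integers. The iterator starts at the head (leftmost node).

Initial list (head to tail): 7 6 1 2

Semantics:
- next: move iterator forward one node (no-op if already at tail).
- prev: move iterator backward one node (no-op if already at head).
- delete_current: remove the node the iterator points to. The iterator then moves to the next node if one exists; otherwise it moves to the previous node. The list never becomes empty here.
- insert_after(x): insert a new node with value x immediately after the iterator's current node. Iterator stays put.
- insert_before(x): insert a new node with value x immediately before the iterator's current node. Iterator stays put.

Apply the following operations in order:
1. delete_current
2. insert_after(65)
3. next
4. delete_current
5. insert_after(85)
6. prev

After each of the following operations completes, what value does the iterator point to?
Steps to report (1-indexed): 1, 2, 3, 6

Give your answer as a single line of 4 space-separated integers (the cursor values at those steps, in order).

Answer: 6 6 65 6

Derivation:
After 1 (delete_current): list=[6, 1, 2] cursor@6
After 2 (insert_after(65)): list=[6, 65, 1, 2] cursor@6
After 3 (next): list=[6, 65, 1, 2] cursor@65
After 4 (delete_current): list=[6, 1, 2] cursor@1
After 5 (insert_after(85)): list=[6, 1, 85, 2] cursor@1
After 6 (prev): list=[6, 1, 85, 2] cursor@6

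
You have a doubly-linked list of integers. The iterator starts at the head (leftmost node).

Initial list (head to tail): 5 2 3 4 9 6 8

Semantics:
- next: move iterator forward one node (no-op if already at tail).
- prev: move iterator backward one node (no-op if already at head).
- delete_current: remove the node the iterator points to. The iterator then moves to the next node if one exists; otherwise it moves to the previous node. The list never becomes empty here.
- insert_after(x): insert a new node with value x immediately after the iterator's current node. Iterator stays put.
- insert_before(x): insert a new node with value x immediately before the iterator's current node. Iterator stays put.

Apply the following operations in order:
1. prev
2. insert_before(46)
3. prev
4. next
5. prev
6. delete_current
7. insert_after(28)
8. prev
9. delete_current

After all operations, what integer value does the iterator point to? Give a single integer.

Answer: 28

Derivation:
After 1 (prev): list=[5, 2, 3, 4, 9, 6, 8] cursor@5
After 2 (insert_before(46)): list=[46, 5, 2, 3, 4, 9, 6, 8] cursor@5
After 3 (prev): list=[46, 5, 2, 3, 4, 9, 6, 8] cursor@46
After 4 (next): list=[46, 5, 2, 3, 4, 9, 6, 8] cursor@5
After 5 (prev): list=[46, 5, 2, 3, 4, 9, 6, 8] cursor@46
After 6 (delete_current): list=[5, 2, 3, 4, 9, 6, 8] cursor@5
After 7 (insert_after(28)): list=[5, 28, 2, 3, 4, 9, 6, 8] cursor@5
After 8 (prev): list=[5, 28, 2, 3, 4, 9, 6, 8] cursor@5
After 9 (delete_current): list=[28, 2, 3, 4, 9, 6, 8] cursor@28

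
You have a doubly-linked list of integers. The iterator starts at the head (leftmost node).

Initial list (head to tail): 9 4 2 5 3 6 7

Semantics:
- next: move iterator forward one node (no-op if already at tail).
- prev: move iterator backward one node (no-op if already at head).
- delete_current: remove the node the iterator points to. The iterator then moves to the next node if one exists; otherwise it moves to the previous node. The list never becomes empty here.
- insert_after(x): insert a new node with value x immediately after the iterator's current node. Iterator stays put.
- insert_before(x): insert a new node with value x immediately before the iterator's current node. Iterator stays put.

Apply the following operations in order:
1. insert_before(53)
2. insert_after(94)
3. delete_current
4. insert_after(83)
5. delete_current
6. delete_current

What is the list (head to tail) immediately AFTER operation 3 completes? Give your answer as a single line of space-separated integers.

Answer: 53 94 4 2 5 3 6 7

Derivation:
After 1 (insert_before(53)): list=[53, 9, 4, 2, 5, 3, 6, 7] cursor@9
After 2 (insert_after(94)): list=[53, 9, 94, 4, 2, 5, 3, 6, 7] cursor@9
After 3 (delete_current): list=[53, 94, 4, 2, 5, 3, 6, 7] cursor@94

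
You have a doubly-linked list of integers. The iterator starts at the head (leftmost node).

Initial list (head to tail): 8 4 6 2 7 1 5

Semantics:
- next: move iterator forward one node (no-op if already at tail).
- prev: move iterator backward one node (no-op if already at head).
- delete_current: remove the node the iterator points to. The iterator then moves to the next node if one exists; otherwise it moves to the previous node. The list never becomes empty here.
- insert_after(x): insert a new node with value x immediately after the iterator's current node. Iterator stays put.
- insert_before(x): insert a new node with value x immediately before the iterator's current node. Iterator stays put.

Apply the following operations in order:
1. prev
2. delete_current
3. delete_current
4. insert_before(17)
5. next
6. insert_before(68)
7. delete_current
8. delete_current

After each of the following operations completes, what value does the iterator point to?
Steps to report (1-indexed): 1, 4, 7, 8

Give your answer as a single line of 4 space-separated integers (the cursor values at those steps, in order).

Answer: 8 6 7 1

Derivation:
After 1 (prev): list=[8, 4, 6, 2, 7, 1, 5] cursor@8
After 2 (delete_current): list=[4, 6, 2, 7, 1, 5] cursor@4
After 3 (delete_current): list=[6, 2, 7, 1, 5] cursor@6
After 4 (insert_before(17)): list=[17, 6, 2, 7, 1, 5] cursor@6
After 5 (next): list=[17, 6, 2, 7, 1, 5] cursor@2
After 6 (insert_before(68)): list=[17, 6, 68, 2, 7, 1, 5] cursor@2
After 7 (delete_current): list=[17, 6, 68, 7, 1, 5] cursor@7
After 8 (delete_current): list=[17, 6, 68, 1, 5] cursor@1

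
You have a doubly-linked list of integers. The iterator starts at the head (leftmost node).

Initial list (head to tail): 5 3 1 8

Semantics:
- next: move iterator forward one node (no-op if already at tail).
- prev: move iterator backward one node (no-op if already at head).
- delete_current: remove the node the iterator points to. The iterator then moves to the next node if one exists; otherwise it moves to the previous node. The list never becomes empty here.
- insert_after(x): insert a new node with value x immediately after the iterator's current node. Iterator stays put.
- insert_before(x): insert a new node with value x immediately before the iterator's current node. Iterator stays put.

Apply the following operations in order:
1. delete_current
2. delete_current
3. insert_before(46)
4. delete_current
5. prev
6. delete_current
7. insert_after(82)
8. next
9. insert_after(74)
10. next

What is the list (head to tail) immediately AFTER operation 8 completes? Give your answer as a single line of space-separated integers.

After 1 (delete_current): list=[3, 1, 8] cursor@3
After 2 (delete_current): list=[1, 8] cursor@1
After 3 (insert_before(46)): list=[46, 1, 8] cursor@1
After 4 (delete_current): list=[46, 8] cursor@8
After 5 (prev): list=[46, 8] cursor@46
After 6 (delete_current): list=[8] cursor@8
After 7 (insert_after(82)): list=[8, 82] cursor@8
After 8 (next): list=[8, 82] cursor@82

Answer: 8 82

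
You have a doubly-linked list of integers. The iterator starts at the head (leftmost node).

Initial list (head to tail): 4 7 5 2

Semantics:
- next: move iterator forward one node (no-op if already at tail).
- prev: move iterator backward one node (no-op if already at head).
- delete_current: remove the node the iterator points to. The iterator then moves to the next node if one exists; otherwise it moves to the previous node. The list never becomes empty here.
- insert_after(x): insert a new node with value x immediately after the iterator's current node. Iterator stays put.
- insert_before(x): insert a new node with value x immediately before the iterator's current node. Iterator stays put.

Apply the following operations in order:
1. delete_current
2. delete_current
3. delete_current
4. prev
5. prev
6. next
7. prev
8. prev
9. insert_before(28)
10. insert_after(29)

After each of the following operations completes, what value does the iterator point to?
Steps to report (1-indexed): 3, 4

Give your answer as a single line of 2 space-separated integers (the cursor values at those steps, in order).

Answer: 2 2

Derivation:
After 1 (delete_current): list=[7, 5, 2] cursor@7
After 2 (delete_current): list=[5, 2] cursor@5
After 3 (delete_current): list=[2] cursor@2
After 4 (prev): list=[2] cursor@2
After 5 (prev): list=[2] cursor@2
After 6 (next): list=[2] cursor@2
After 7 (prev): list=[2] cursor@2
After 8 (prev): list=[2] cursor@2
After 9 (insert_before(28)): list=[28, 2] cursor@2
After 10 (insert_after(29)): list=[28, 2, 29] cursor@2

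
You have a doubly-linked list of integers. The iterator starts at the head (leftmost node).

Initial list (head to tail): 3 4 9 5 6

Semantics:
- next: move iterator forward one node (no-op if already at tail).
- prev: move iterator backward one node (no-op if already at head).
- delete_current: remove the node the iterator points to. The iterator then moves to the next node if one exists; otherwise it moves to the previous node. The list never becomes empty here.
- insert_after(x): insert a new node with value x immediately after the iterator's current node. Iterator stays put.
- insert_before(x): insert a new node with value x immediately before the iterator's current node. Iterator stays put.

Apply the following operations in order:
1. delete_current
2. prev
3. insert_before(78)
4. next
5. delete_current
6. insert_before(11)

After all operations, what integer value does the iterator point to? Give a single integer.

Answer: 5

Derivation:
After 1 (delete_current): list=[4, 9, 5, 6] cursor@4
After 2 (prev): list=[4, 9, 5, 6] cursor@4
After 3 (insert_before(78)): list=[78, 4, 9, 5, 6] cursor@4
After 4 (next): list=[78, 4, 9, 5, 6] cursor@9
After 5 (delete_current): list=[78, 4, 5, 6] cursor@5
After 6 (insert_before(11)): list=[78, 4, 11, 5, 6] cursor@5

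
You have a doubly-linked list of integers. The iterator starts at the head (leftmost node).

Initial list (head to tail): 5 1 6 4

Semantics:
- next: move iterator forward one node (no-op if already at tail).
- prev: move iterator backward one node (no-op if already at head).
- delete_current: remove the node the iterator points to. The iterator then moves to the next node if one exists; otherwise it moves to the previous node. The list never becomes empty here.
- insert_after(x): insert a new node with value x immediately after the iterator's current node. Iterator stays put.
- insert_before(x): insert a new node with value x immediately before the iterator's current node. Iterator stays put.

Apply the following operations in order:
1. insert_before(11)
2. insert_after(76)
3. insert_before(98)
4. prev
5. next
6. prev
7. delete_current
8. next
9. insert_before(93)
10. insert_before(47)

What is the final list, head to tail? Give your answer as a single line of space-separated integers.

After 1 (insert_before(11)): list=[11, 5, 1, 6, 4] cursor@5
After 2 (insert_after(76)): list=[11, 5, 76, 1, 6, 4] cursor@5
After 3 (insert_before(98)): list=[11, 98, 5, 76, 1, 6, 4] cursor@5
After 4 (prev): list=[11, 98, 5, 76, 1, 6, 4] cursor@98
After 5 (next): list=[11, 98, 5, 76, 1, 6, 4] cursor@5
After 6 (prev): list=[11, 98, 5, 76, 1, 6, 4] cursor@98
After 7 (delete_current): list=[11, 5, 76, 1, 6, 4] cursor@5
After 8 (next): list=[11, 5, 76, 1, 6, 4] cursor@76
After 9 (insert_before(93)): list=[11, 5, 93, 76, 1, 6, 4] cursor@76
After 10 (insert_before(47)): list=[11, 5, 93, 47, 76, 1, 6, 4] cursor@76

Answer: 11 5 93 47 76 1 6 4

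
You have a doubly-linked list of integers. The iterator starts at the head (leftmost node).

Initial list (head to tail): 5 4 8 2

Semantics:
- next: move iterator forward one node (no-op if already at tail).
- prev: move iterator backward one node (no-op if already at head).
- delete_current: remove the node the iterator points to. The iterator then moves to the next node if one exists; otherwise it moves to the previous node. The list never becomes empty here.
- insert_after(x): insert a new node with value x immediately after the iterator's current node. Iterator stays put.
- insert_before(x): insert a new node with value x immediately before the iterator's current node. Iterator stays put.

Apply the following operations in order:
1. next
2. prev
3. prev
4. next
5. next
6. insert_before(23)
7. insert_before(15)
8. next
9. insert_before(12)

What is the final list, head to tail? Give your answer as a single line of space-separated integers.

Answer: 5 4 23 15 8 12 2

Derivation:
After 1 (next): list=[5, 4, 8, 2] cursor@4
After 2 (prev): list=[5, 4, 8, 2] cursor@5
After 3 (prev): list=[5, 4, 8, 2] cursor@5
After 4 (next): list=[5, 4, 8, 2] cursor@4
After 5 (next): list=[5, 4, 8, 2] cursor@8
After 6 (insert_before(23)): list=[5, 4, 23, 8, 2] cursor@8
After 7 (insert_before(15)): list=[5, 4, 23, 15, 8, 2] cursor@8
After 8 (next): list=[5, 4, 23, 15, 8, 2] cursor@2
After 9 (insert_before(12)): list=[5, 4, 23, 15, 8, 12, 2] cursor@2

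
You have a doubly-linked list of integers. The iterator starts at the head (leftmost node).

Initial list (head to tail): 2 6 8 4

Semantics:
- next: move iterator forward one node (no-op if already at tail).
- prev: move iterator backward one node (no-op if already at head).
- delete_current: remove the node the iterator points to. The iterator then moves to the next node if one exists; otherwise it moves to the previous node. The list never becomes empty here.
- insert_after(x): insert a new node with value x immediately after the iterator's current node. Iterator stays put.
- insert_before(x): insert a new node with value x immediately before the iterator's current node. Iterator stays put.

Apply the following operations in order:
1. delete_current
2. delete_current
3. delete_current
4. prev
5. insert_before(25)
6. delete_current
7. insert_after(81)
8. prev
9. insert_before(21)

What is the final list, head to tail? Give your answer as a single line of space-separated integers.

Answer: 21 25 81

Derivation:
After 1 (delete_current): list=[6, 8, 4] cursor@6
After 2 (delete_current): list=[8, 4] cursor@8
After 3 (delete_current): list=[4] cursor@4
After 4 (prev): list=[4] cursor@4
After 5 (insert_before(25)): list=[25, 4] cursor@4
After 6 (delete_current): list=[25] cursor@25
After 7 (insert_after(81)): list=[25, 81] cursor@25
After 8 (prev): list=[25, 81] cursor@25
After 9 (insert_before(21)): list=[21, 25, 81] cursor@25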